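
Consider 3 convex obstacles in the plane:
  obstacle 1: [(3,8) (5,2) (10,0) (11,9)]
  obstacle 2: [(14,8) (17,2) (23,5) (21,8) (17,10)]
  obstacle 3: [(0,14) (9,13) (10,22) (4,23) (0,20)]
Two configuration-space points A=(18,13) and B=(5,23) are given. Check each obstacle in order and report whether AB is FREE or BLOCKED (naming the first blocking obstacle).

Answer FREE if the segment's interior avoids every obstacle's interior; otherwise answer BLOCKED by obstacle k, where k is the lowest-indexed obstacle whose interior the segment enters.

BLOCKED by obstacle 3

Obstacle 1 [(3,8) (5,2) (10,0) (11,9)]:
  edge (3,8)–(5,2): clear
  edge (5,2)–(10,0): clear
  edge (10,0)–(11,9): clear
  edge (11,9)–(3,8): clear
  midpoint (23/2,18) outside
  → clear
Obstacle 2 [(14,8) (17,2) (23,5) (21,8) (17,10)]:
  edge (14,8)–(17,2): clear
  edge (17,2)–(23,5): clear
  edge (23,5)–(21,8): clear
  edge (21,8)–(17,10): clear
  edge (17,10)–(14,8): clear
  midpoint (23/2,18) outside
  → clear
Obstacle 3 [(0,14) (9,13) (10,22) (4,23) (0,20)]:
  edge (0,14)–(9,13): clear
  edge (9,13)–(10,22): crosses AB
  edge (10,22)–(4,23): crosses AB
  edge (4,23)–(0,20): clear
  edge (0,20)–(0,14): clear
  → BLOCKED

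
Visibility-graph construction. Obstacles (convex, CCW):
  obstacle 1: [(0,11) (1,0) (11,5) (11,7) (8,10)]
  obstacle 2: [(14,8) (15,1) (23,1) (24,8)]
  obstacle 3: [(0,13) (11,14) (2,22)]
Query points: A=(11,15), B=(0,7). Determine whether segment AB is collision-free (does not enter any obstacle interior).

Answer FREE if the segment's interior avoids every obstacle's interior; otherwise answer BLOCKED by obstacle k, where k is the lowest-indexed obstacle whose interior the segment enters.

BLOCKED by obstacle 1

Obstacle 1 [(0,11) (1,0) (11,5) (11,7) (8,10)]:
  edge (0,11)–(1,0): crosses AB
  edge (1,0)–(11,5): clear
  edge (11,5)–(11,7): clear
  edge (11,7)–(8,10): clear
  edge (8,10)–(0,11): crosses AB
  → BLOCKED
Obstacle 2 [(14,8) (15,1) (23,1) (24,8)]:
  edge (14,8)–(15,1): clear
  edge (15,1)–(23,1): clear
  edge (23,1)–(24,8): clear
  edge (24,8)–(14,8): clear
  midpoint (11/2,11) outside
  → clear
Obstacle 3 [(0,13) (11,14) (2,22)]:
  edge (0,13)–(11,14): crosses AB
  edge (11,14)–(2,22): crosses AB
  edge (2,22)–(0,13): clear
  → BLOCKED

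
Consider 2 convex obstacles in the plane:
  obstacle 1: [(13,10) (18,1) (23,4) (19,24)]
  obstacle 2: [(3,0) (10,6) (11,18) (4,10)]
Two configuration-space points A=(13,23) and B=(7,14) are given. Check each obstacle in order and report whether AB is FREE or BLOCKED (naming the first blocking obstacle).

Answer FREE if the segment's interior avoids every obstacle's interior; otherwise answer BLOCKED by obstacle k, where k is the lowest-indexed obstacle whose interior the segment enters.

Obstacle 1 [(13,10) (18,1) (23,4) (19,24)]:
  edge (13,10)–(18,1): clear
  edge (18,1)–(23,4): clear
  edge (23,4)–(19,24): clear
  edge (19,24)–(13,10): clear
  midpoint (10,37/2) outside
  → clear
Obstacle 2 [(3,0) (10,6) (11,18) (4,10)]:
  edge (3,0)–(10,6): clear
  edge (10,6)–(11,18): clear
  edge (11,18)–(4,10): clear
  edge (4,10)–(3,0): clear
  midpoint (10,37/2) outside
  → clear

FREE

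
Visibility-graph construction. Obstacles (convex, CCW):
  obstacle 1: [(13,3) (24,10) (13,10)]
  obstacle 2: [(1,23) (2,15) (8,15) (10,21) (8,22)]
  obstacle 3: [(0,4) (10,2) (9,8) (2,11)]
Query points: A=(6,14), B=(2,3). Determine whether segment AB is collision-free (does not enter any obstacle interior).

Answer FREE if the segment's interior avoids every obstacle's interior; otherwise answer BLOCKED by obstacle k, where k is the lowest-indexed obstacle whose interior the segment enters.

Obstacle 1 [(13,3) (24,10) (13,10)]:
  edge (13,3)–(24,10): clear
  edge (24,10)–(13,10): clear
  edge (13,10)–(13,3): clear
  midpoint (4,17/2) outside
  → clear
Obstacle 2 [(1,23) (2,15) (8,15) (10,21) (8,22)]:
  edge (1,23)–(2,15): clear
  edge (2,15)–(8,15): clear
  edge (8,15)–(10,21): clear
  edge (10,21)–(8,22): clear
  edge (8,22)–(1,23): clear
  midpoint (4,17/2) outside
  → clear
Obstacle 3 [(0,4) (10,2) (9,8) (2,11)]:
  edge (0,4)–(10,2): crosses AB
  edge (10,2)–(9,8): clear
  edge (9,8)–(2,11): crosses AB
  edge (2,11)–(0,4): clear
  → BLOCKED

BLOCKED by obstacle 3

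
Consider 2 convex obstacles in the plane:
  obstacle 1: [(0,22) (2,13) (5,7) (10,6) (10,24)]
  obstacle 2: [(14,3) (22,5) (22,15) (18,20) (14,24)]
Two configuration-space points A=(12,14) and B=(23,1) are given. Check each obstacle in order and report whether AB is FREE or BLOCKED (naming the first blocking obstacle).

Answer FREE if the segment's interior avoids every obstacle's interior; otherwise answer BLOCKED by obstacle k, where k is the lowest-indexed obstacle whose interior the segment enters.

Obstacle 1 [(0,22) (2,13) (5,7) (10,6) (10,24)]:
  edge (0,22)–(2,13): clear
  edge (2,13)–(5,7): clear
  edge (5,7)–(10,6): clear
  edge (10,6)–(10,24): clear
  edge (10,24)–(0,22): clear
  midpoint (35/2,15/2) outside
  → clear
Obstacle 2 [(14,3) (22,5) (22,15) (18,20) (14,24)]:
  edge (14,3)–(22,5): crosses AB
  edge (22,5)–(22,15): clear
  edge (22,15)–(18,20): clear
  edge (18,20)–(14,24): clear
  edge (14,24)–(14,3): crosses AB
  → BLOCKED

BLOCKED by obstacle 2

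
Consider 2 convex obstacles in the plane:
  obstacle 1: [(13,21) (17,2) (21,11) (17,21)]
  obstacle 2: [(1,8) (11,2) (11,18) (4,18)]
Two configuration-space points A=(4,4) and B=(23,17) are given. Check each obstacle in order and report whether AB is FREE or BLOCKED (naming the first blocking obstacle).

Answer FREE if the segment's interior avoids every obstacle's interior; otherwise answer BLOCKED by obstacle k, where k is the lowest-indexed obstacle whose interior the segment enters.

Obstacle 1 [(13,21) (17,2) (21,11) (17,21)]:
  edge (13,21)–(17,2): crosses AB
  edge (17,2)–(21,11): clear
  edge (21,11)–(17,21): crosses AB
  edge (17,21)–(13,21): clear
  → BLOCKED
Obstacle 2 [(1,8) (11,2) (11,18) (4,18)]:
  edge (1,8)–(11,2): crosses AB
  edge (11,2)–(11,18): crosses AB
  edge (11,18)–(4,18): clear
  edge (4,18)–(1,8): clear
  → BLOCKED

BLOCKED by obstacle 1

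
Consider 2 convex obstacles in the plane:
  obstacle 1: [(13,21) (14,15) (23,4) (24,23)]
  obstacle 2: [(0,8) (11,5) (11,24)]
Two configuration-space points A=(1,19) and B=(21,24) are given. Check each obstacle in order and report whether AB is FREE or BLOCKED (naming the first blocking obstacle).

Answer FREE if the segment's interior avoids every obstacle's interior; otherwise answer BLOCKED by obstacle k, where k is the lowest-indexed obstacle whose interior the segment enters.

Obstacle 1 [(13,21) (14,15) (23,4) (24,23)]:
  edge (13,21)–(14,15): clear
  edge (14,15)–(23,4): clear
  edge (23,4)–(24,23): clear
  edge (24,23)–(13,21): clear
  midpoint (11,43/2) outside
  → clear
Obstacle 2 [(0,8) (11,5) (11,24)]:
  edge (0,8)–(11,5): clear
  edge (11,5)–(11,24): crosses AB
  edge (11,24)–(0,8): crosses AB
  → BLOCKED

BLOCKED by obstacle 2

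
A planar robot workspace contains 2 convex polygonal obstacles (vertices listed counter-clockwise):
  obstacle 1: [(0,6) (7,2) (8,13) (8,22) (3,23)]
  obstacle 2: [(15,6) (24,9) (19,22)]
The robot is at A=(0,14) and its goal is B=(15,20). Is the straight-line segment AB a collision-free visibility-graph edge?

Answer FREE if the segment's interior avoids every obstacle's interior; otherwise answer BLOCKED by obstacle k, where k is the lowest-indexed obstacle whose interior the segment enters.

BLOCKED by obstacle 1

Obstacle 1 [(0,6) (7,2) (8,13) (8,22) (3,23)]:
  edge (0,6)–(7,2): clear
  edge (7,2)–(8,13): clear
  edge (8,13)–(8,22): crosses AB
  edge (8,22)–(3,23): clear
  edge (3,23)–(0,6): crosses AB
  → BLOCKED
Obstacle 2 [(15,6) (24,9) (19,22)]:
  edge (15,6)–(24,9): clear
  edge (24,9)–(19,22): clear
  edge (19,22)–(15,6): clear
  midpoint (15/2,17) outside
  → clear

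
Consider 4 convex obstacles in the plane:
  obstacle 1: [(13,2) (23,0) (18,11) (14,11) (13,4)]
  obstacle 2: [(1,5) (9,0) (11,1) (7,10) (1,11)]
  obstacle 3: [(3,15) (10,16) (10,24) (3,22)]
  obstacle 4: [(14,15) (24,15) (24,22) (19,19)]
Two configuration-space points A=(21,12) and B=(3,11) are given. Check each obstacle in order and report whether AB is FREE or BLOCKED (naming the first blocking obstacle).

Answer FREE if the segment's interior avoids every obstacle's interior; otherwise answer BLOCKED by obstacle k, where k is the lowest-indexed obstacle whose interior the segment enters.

Obstacle 1 [(13,2) (23,0) (18,11) (14,11) (13,4)]:
  edge (13,2)–(23,0): clear
  edge (23,0)–(18,11): clear
  edge (18,11)–(14,11): clear
  edge (14,11)–(13,4): clear
  edge (13,4)–(13,2): clear
  midpoint (12,23/2) outside
  → clear
Obstacle 2 [(1,5) (9,0) (11,1) (7,10) (1,11)]:
  edge (1,5)–(9,0): clear
  edge (9,0)–(11,1): clear
  edge (11,1)–(7,10): clear
  edge (7,10)–(1,11): clear
  edge (1,11)–(1,5): clear
  midpoint (12,23/2) outside
  → clear
Obstacle 3 [(3,15) (10,16) (10,24) (3,22)]:
  edge (3,15)–(10,16): clear
  edge (10,16)–(10,24): clear
  edge (10,24)–(3,22): clear
  edge (3,22)–(3,15): clear
  midpoint (12,23/2) outside
  → clear
Obstacle 4 [(14,15) (24,15) (24,22) (19,19)]:
  edge (14,15)–(24,15): clear
  edge (24,15)–(24,22): clear
  edge (24,22)–(19,19): clear
  edge (19,19)–(14,15): clear
  midpoint (12,23/2) outside
  → clear

FREE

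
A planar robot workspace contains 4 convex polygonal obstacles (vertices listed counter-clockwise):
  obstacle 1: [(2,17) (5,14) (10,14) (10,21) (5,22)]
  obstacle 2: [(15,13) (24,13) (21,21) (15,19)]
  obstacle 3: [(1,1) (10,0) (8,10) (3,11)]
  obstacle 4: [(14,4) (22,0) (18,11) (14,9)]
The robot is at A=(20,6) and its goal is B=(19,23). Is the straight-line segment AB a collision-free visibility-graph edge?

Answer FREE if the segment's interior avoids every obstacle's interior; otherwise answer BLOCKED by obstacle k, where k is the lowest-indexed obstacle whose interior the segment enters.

BLOCKED by obstacle 2

Obstacle 1 [(2,17) (5,14) (10,14) (10,21) (5,22)]:
  edge (2,17)–(5,14): clear
  edge (5,14)–(10,14): clear
  edge (10,14)–(10,21): clear
  edge (10,21)–(5,22): clear
  edge (5,22)–(2,17): clear
  midpoint (39/2,29/2) outside
  → clear
Obstacle 2 [(15,13) (24,13) (21,21) (15,19)]:
  edge (15,13)–(24,13): crosses AB
  edge (24,13)–(21,21): clear
  edge (21,21)–(15,19): crosses AB
  edge (15,19)–(15,13): clear
  → BLOCKED
Obstacle 3 [(1,1) (10,0) (8,10) (3,11)]:
  edge (1,1)–(10,0): clear
  edge (10,0)–(8,10): clear
  edge (8,10)–(3,11): clear
  edge (3,11)–(1,1): clear
  midpoint (39/2,29/2) outside
  → clear
Obstacle 4 [(14,4) (22,0) (18,11) (14,9)]:
  edge (14,4)–(22,0): clear
  edge (22,0)–(18,11): clear
  edge (18,11)–(14,9): clear
  edge (14,9)–(14,4): clear
  midpoint (39/2,29/2) outside
  → clear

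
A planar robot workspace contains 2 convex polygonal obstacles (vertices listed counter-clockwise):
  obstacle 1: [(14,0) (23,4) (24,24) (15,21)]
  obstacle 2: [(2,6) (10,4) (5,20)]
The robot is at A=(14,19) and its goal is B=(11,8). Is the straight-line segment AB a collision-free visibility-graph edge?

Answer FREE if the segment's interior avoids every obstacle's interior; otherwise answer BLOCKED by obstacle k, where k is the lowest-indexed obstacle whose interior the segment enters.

FREE

Obstacle 1 [(14,0) (23,4) (24,24) (15,21)]:
  edge (14,0)–(23,4): clear
  edge (23,4)–(24,24): clear
  edge (24,24)–(15,21): clear
  edge (15,21)–(14,0): clear
  midpoint (25/2,27/2) outside
  → clear
Obstacle 2 [(2,6) (10,4) (5,20)]:
  edge (2,6)–(10,4): clear
  edge (10,4)–(5,20): clear
  edge (5,20)–(2,6): clear
  midpoint (25/2,27/2) outside
  → clear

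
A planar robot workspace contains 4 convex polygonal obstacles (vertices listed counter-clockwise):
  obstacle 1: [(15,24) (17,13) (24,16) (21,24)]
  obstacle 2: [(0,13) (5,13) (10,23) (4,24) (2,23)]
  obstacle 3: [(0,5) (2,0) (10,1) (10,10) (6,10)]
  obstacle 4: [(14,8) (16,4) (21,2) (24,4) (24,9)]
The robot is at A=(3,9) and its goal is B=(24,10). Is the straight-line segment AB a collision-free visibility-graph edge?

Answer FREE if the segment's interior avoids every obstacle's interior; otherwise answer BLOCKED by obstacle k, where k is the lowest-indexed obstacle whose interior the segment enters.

BLOCKED by obstacle 3

Obstacle 1 [(15,24) (17,13) (24,16) (21,24)]:
  edge (15,24)–(17,13): clear
  edge (17,13)–(24,16): clear
  edge (24,16)–(21,24): clear
  edge (21,24)–(15,24): clear
  midpoint (27/2,19/2) outside
  → clear
Obstacle 2 [(0,13) (5,13) (10,23) (4,24) (2,23)]:
  edge (0,13)–(5,13): clear
  edge (5,13)–(10,23): clear
  edge (10,23)–(4,24): clear
  edge (4,24)–(2,23): clear
  edge (2,23)–(0,13): clear
  midpoint (27/2,19/2) outside
  → clear
Obstacle 3 [(0,5) (2,0) (10,1) (10,10) (6,10)]:
  edge (0,5)–(2,0): clear
  edge (2,0)–(10,1): clear
  edge (10,1)–(10,10): crosses AB
  edge (10,10)–(6,10): clear
  edge (6,10)–(0,5): crosses AB
  → BLOCKED
Obstacle 4 [(14,8) (16,4) (21,2) (24,4) (24,9)]:
  edge (14,8)–(16,4): clear
  edge (16,4)–(21,2): clear
  edge (21,2)–(24,4): clear
  edge (24,4)–(24,9): clear
  edge (24,9)–(14,8): clear
  midpoint (27/2,19/2) outside
  → clear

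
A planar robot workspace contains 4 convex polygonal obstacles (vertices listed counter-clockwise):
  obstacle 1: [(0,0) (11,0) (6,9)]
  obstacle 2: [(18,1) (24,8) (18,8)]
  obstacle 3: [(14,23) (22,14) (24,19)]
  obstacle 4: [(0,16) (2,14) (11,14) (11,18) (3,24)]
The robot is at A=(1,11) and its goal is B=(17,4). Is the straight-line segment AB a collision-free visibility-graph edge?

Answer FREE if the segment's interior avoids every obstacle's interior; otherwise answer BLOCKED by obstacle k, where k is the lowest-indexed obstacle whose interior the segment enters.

BLOCKED by obstacle 1

Obstacle 1 [(0,0) (11,0) (6,9)]:
  edge (0,0)–(11,0): clear
  edge (11,0)–(6,9): crosses AB
  edge (6,9)–(0,0): crosses AB
  → BLOCKED
Obstacle 2 [(18,1) (24,8) (18,8)]:
  edge (18,1)–(24,8): clear
  edge (24,8)–(18,8): clear
  edge (18,8)–(18,1): clear
  midpoint (9,15/2) outside
  → clear
Obstacle 3 [(14,23) (22,14) (24,19)]:
  edge (14,23)–(22,14): clear
  edge (22,14)–(24,19): clear
  edge (24,19)–(14,23): clear
  midpoint (9,15/2) outside
  → clear
Obstacle 4 [(0,16) (2,14) (11,14) (11,18) (3,24)]:
  edge (0,16)–(2,14): clear
  edge (2,14)–(11,14): clear
  edge (11,14)–(11,18): clear
  edge (11,18)–(3,24): clear
  edge (3,24)–(0,16): clear
  midpoint (9,15/2) outside
  → clear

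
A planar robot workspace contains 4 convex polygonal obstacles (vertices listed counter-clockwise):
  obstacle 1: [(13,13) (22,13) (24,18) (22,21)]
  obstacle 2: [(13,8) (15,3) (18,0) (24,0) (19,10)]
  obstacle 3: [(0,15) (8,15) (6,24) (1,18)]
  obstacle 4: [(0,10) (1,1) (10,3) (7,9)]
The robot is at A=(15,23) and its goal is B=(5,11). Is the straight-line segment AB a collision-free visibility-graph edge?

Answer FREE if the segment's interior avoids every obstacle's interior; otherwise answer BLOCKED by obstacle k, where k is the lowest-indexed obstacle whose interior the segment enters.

FREE

Obstacle 1 [(13,13) (22,13) (24,18) (22,21)]:
  edge (13,13)–(22,13): clear
  edge (22,13)–(24,18): clear
  edge (24,18)–(22,21): clear
  edge (22,21)–(13,13): clear
  midpoint (10,17) outside
  → clear
Obstacle 2 [(13,8) (15,3) (18,0) (24,0) (19,10)]:
  edge (13,8)–(15,3): clear
  edge (15,3)–(18,0): clear
  edge (18,0)–(24,0): clear
  edge (24,0)–(19,10): clear
  edge (19,10)–(13,8): clear
  midpoint (10,17) outside
  → clear
Obstacle 3 [(0,15) (8,15) (6,24) (1,18)]:
  edge (0,15)–(8,15): clear
  edge (8,15)–(6,24): clear
  edge (6,24)–(1,18): clear
  edge (1,18)–(0,15): clear
  midpoint (10,17) outside
  → clear
Obstacle 4 [(0,10) (1,1) (10,3) (7,9)]:
  edge (0,10)–(1,1): clear
  edge (1,1)–(10,3): clear
  edge (10,3)–(7,9): clear
  edge (7,9)–(0,10): clear
  midpoint (10,17) outside
  → clear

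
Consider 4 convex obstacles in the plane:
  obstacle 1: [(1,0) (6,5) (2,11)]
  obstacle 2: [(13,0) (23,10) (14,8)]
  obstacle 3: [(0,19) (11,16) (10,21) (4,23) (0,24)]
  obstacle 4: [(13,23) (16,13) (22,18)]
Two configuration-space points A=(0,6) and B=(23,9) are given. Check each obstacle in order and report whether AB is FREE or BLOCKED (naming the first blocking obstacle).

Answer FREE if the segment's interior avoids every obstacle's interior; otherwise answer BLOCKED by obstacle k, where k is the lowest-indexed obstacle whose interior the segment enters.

BLOCKED by obstacle 1

Obstacle 1 [(1,0) (6,5) (2,11)]:
  edge (1,0)–(6,5): clear
  edge (6,5)–(2,11): crosses AB
  edge (2,11)–(1,0): crosses AB
  → BLOCKED
Obstacle 2 [(13,0) (23,10) (14,8)]:
  edge (13,0)–(23,10): crosses AB
  edge (23,10)–(14,8): clear
  edge (14,8)–(13,0): crosses AB
  → BLOCKED
Obstacle 3 [(0,19) (11,16) (10,21) (4,23) (0,24)]:
  edge (0,19)–(11,16): clear
  edge (11,16)–(10,21): clear
  edge (10,21)–(4,23): clear
  edge (4,23)–(0,24): clear
  edge (0,24)–(0,19): clear
  midpoint (23/2,15/2) outside
  → clear
Obstacle 4 [(13,23) (16,13) (22,18)]:
  edge (13,23)–(16,13): clear
  edge (16,13)–(22,18): clear
  edge (22,18)–(13,23): clear
  midpoint (23/2,15/2) outside
  → clear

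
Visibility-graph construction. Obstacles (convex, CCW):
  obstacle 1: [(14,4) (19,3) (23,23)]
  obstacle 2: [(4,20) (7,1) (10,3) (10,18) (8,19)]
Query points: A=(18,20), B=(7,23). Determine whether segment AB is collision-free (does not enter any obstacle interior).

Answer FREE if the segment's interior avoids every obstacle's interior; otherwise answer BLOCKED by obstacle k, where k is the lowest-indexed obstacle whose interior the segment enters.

Obstacle 1 [(14,4) (19,3) (23,23)]:
  edge (14,4)–(19,3): clear
  edge (19,3)–(23,23): clear
  edge (23,23)–(14,4): clear
  midpoint (25/2,43/2) outside
  → clear
Obstacle 2 [(4,20) (7,1) (10,3) (10,18) (8,19)]:
  edge (4,20)–(7,1): clear
  edge (7,1)–(10,3): clear
  edge (10,3)–(10,18): clear
  edge (10,18)–(8,19): clear
  edge (8,19)–(4,20): clear
  midpoint (25/2,43/2) outside
  → clear

FREE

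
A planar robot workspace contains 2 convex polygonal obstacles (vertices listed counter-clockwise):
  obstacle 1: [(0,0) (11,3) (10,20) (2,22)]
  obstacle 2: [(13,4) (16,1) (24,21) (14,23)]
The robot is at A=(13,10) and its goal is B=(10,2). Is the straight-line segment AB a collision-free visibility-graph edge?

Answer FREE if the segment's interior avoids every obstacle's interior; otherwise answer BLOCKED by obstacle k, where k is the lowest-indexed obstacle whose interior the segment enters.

BLOCKED by obstacle 1

Obstacle 1 [(0,0) (11,3) (10,20) (2,22)]:
  edge (0,0)–(11,3): crosses AB
  edge (11,3)–(10,20): crosses AB
  edge (10,20)–(2,22): clear
  edge (2,22)–(0,0): clear
  → BLOCKED
Obstacle 2 [(13,4) (16,1) (24,21) (14,23)]:
  edge (13,4)–(16,1): clear
  edge (16,1)–(24,21): clear
  edge (24,21)–(14,23): clear
  edge (14,23)–(13,4): clear
  midpoint (23/2,6) outside
  → clear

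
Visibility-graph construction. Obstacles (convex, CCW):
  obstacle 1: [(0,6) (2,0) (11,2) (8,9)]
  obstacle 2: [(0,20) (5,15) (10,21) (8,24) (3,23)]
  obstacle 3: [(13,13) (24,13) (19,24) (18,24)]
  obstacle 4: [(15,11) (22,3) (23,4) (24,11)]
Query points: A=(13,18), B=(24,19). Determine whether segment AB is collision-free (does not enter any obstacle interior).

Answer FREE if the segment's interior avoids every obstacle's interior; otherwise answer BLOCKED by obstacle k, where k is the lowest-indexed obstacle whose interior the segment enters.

Obstacle 1 [(0,6) (2,0) (11,2) (8,9)]:
  edge (0,6)–(2,0): clear
  edge (2,0)–(11,2): clear
  edge (11,2)–(8,9): clear
  edge (8,9)–(0,6): clear
  midpoint (37/2,37/2) outside
  → clear
Obstacle 2 [(0,20) (5,15) (10,21) (8,24) (3,23)]:
  edge (0,20)–(5,15): clear
  edge (5,15)–(10,21): clear
  edge (10,21)–(8,24): clear
  edge (8,24)–(3,23): clear
  edge (3,23)–(0,20): clear
  midpoint (37/2,37/2) outside
  → clear
Obstacle 3 [(13,13) (24,13) (19,24) (18,24)]:
  edge (13,13)–(24,13): clear
  edge (24,13)–(19,24): crosses AB
  edge (19,24)–(18,24): clear
  edge (18,24)–(13,13): crosses AB
  → BLOCKED
Obstacle 4 [(15,11) (22,3) (23,4) (24,11)]:
  edge (15,11)–(22,3): clear
  edge (22,3)–(23,4): clear
  edge (23,4)–(24,11): clear
  edge (24,11)–(15,11): clear
  midpoint (37/2,37/2) outside
  → clear

BLOCKED by obstacle 3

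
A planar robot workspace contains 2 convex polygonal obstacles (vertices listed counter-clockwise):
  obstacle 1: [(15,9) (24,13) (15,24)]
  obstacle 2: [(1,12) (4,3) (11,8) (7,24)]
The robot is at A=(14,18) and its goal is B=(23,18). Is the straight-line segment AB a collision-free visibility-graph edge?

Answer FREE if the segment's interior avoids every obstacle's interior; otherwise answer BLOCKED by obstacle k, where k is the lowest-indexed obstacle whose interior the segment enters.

Obstacle 1 [(15,9) (24,13) (15,24)]:
  edge (15,9)–(24,13): clear
  edge (24,13)–(15,24): crosses AB
  edge (15,24)–(15,9): crosses AB
  → BLOCKED
Obstacle 2 [(1,12) (4,3) (11,8) (7,24)]:
  edge (1,12)–(4,3): clear
  edge (4,3)–(11,8): clear
  edge (11,8)–(7,24): clear
  edge (7,24)–(1,12): clear
  midpoint (37/2,18) outside
  → clear

BLOCKED by obstacle 1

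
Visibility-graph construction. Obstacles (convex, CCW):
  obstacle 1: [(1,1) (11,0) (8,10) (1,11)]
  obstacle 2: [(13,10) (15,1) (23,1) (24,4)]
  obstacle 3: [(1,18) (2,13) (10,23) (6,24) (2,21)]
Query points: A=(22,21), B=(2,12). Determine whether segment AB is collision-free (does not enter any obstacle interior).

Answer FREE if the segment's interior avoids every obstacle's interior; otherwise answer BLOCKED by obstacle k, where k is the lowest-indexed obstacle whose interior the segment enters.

FREE

Obstacle 1 [(1,1) (11,0) (8,10) (1,11)]:
  edge (1,1)–(11,0): clear
  edge (11,0)–(8,10): clear
  edge (8,10)–(1,11): clear
  edge (1,11)–(1,1): clear
  midpoint (12,33/2) outside
  → clear
Obstacle 2 [(13,10) (15,1) (23,1) (24,4)]:
  edge (13,10)–(15,1): clear
  edge (15,1)–(23,1): clear
  edge (23,1)–(24,4): clear
  edge (24,4)–(13,10): clear
  midpoint (12,33/2) outside
  → clear
Obstacle 3 [(1,18) (2,13) (10,23) (6,24) (2,21)]:
  edge (1,18)–(2,13): clear
  edge (2,13)–(10,23): clear
  edge (10,23)–(6,24): clear
  edge (6,24)–(2,21): clear
  edge (2,21)–(1,18): clear
  midpoint (12,33/2) outside
  → clear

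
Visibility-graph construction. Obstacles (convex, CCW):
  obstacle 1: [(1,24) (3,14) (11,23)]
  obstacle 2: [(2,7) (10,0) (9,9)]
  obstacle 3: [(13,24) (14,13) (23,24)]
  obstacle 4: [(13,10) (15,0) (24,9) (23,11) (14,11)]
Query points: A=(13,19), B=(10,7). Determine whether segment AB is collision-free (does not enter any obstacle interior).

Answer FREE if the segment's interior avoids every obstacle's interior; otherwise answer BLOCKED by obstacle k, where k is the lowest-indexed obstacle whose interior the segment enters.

Obstacle 1 [(1,24) (3,14) (11,23)]:
  edge (1,24)–(3,14): clear
  edge (3,14)–(11,23): clear
  edge (11,23)–(1,24): clear
  midpoint (23/2,13) outside
  → clear
Obstacle 2 [(2,7) (10,0) (9,9)]:
  edge (2,7)–(10,0): clear
  edge (10,0)–(9,9): clear
  edge (9,9)–(2,7): clear
  midpoint (23/2,13) outside
  → clear
Obstacle 3 [(13,24) (14,13) (23,24)]:
  edge (13,24)–(14,13): clear
  edge (14,13)–(23,24): clear
  edge (23,24)–(13,24): clear
  midpoint (23/2,13) outside
  → clear
Obstacle 4 [(13,10) (15,0) (24,9) (23,11) (14,11)]:
  edge (13,10)–(15,0): clear
  edge (15,0)–(24,9): clear
  edge (24,9)–(23,11): clear
  edge (23,11)–(14,11): clear
  edge (14,11)–(13,10): clear
  midpoint (23/2,13) outside
  → clear

FREE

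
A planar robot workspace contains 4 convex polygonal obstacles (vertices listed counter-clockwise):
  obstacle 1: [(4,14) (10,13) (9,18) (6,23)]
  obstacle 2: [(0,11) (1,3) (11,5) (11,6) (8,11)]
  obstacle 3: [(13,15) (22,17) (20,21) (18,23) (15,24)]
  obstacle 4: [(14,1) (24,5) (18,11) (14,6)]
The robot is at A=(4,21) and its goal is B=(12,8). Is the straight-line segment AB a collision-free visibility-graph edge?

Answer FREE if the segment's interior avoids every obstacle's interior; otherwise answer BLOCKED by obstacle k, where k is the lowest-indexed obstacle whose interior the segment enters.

Obstacle 1 [(4,14) (10,13) (9,18) (6,23)]:
  edge (4,14)–(10,13): crosses AB
  edge (10,13)–(9,18): clear
  edge (9,18)–(6,23): clear
  edge (6,23)–(4,14): crosses AB
  → BLOCKED
Obstacle 2 [(0,11) (1,3) (11,5) (11,6) (8,11)]:
  edge (0,11)–(1,3): clear
  edge (1,3)–(11,5): clear
  edge (11,5)–(11,6): clear
  edge (11,6)–(8,11): clear
  edge (8,11)–(0,11): clear
  midpoint (8,29/2) outside
  → clear
Obstacle 3 [(13,15) (22,17) (20,21) (18,23) (15,24)]:
  edge (13,15)–(22,17): clear
  edge (22,17)–(20,21): clear
  edge (20,21)–(18,23): clear
  edge (18,23)–(15,24): clear
  edge (15,24)–(13,15): clear
  midpoint (8,29/2) outside
  → clear
Obstacle 4 [(14,1) (24,5) (18,11) (14,6)]:
  edge (14,1)–(24,5): clear
  edge (24,5)–(18,11): clear
  edge (18,11)–(14,6): clear
  edge (14,6)–(14,1): clear
  midpoint (8,29/2) outside
  → clear

BLOCKED by obstacle 1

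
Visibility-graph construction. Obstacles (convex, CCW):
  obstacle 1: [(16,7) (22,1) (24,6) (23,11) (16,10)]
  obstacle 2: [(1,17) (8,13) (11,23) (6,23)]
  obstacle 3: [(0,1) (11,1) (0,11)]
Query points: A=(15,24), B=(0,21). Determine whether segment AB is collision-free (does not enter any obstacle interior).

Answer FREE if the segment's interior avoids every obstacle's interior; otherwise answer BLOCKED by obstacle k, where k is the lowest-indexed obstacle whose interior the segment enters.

Obstacle 1 [(16,7) (22,1) (24,6) (23,11) (16,10)]:
  edge (16,7)–(22,1): clear
  edge (22,1)–(24,6): clear
  edge (24,6)–(23,11): clear
  edge (23,11)–(16,10): clear
  edge (16,10)–(16,7): clear
  midpoint (15/2,45/2) outside
  → clear
Obstacle 2 [(1,17) (8,13) (11,23) (6,23)]:
  edge (1,17)–(8,13): clear
  edge (8,13)–(11,23): clear
  edge (11,23)–(6,23): crosses AB
  edge (6,23)–(1,17): crosses AB
  → BLOCKED
Obstacle 3 [(0,1) (11,1) (0,11)]:
  edge (0,1)–(11,1): clear
  edge (11,1)–(0,11): clear
  edge (0,11)–(0,1): clear
  midpoint (15/2,45/2) outside
  → clear

BLOCKED by obstacle 2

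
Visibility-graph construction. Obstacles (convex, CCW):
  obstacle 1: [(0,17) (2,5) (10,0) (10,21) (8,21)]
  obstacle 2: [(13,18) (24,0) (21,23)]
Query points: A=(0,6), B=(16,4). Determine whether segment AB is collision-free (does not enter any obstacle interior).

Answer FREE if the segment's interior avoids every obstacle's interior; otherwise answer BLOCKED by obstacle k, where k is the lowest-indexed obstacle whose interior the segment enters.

BLOCKED by obstacle 1

Obstacle 1 [(0,17) (2,5) (10,0) (10,21) (8,21)]:
  edge (0,17)–(2,5): crosses AB
  edge (2,5)–(10,0): clear
  edge (10,0)–(10,21): crosses AB
  edge (10,21)–(8,21): clear
  edge (8,21)–(0,17): clear
  → BLOCKED
Obstacle 2 [(13,18) (24,0) (21,23)]:
  edge (13,18)–(24,0): clear
  edge (24,0)–(21,23): clear
  edge (21,23)–(13,18): clear
  midpoint (8,5) outside
  → clear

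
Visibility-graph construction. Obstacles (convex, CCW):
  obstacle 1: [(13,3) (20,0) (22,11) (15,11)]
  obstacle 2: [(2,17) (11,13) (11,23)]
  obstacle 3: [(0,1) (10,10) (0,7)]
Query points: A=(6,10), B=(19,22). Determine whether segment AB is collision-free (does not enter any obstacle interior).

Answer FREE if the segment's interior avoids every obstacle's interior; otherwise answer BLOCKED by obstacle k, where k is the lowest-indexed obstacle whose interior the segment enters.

BLOCKED by obstacle 2

Obstacle 1 [(13,3) (20,0) (22,11) (15,11)]:
  edge (13,3)–(20,0): clear
  edge (20,0)–(22,11): clear
  edge (22,11)–(15,11): clear
  edge (15,11)–(13,3): clear
  midpoint (25/2,16) outside
  → clear
Obstacle 2 [(2,17) (11,13) (11,23)]:
  edge (2,17)–(11,13): crosses AB
  edge (11,13)–(11,23): crosses AB
  edge (11,23)–(2,17): clear
  → BLOCKED
Obstacle 3 [(0,1) (10,10) (0,7)]:
  edge (0,1)–(10,10): clear
  edge (10,10)–(0,7): clear
  edge (0,7)–(0,1): clear
  midpoint (25/2,16) outside
  → clear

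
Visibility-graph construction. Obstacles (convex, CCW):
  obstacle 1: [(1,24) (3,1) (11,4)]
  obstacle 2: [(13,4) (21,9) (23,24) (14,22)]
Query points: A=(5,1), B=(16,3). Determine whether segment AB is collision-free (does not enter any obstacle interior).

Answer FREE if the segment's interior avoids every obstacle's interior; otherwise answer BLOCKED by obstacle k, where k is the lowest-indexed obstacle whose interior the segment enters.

FREE

Obstacle 1 [(1,24) (3,1) (11,4)]:
  edge (1,24)–(3,1): clear
  edge (3,1)–(11,4): clear
  edge (11,4)–(1,24): clear
  midpoint (21/2,2) outside
  → clear
Obstacle 2 [(13,4) (21,9) (23,24) (14,22)]:
  edge (13,4)–(21,9): clear
  edge (21,9)–(23,24): clear
  edge (23,24)–(14,22): clear
  edge (14,22)–(13,4): clear
  midpoint (21/2,2) outside
  → clear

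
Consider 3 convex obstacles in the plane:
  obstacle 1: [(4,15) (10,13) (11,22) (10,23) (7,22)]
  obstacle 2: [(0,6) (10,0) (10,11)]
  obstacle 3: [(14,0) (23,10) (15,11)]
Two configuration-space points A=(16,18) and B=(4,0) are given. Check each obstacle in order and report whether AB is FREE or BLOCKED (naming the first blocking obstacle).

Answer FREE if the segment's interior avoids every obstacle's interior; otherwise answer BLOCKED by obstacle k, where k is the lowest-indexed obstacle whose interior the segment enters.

Obstacle 1 [(4,15) (10,13) (11,22) (10,23) (7,22)]:
  edge (4,15)–(10,13): clear
  edge (10,13)–(11,22): clear
  edge (11,22)–(10,23): clear
  edge (10,23)–(7,22): clear
  edge (7,22)–(4,15): clear
  midpoint (10,9) outside
  → clear
Obstacle 2 [(0,6) (10,0) (10,11)]:
  edge (0,6)–(10,0): crosses AB
  edge (10,0)–(10,11): crosses AB
  edge (10,11)–(0,6): clear
  → BLOCKED
Obstacle 3 [(14,0) (23,10) (15,11)]:
  edge (14,0)–(23,10): clear
  edge (23,10)–(15,11): clear
  edge (15,11)–(14,0): clear
  midpoint (10,9) outside
  → clear

BLOCKED by obstacle 2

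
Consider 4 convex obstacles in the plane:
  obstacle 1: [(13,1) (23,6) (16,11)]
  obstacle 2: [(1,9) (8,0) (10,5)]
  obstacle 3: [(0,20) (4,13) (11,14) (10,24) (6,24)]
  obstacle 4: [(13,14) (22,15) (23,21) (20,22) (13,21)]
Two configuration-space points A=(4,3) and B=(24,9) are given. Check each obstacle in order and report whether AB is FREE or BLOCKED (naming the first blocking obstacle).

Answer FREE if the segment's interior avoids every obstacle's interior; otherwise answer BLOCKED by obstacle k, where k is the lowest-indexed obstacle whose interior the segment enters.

Obstacle 1 [(13,1) (23,6) (16,11)]:
  edge (13,1)–(23,6): clear
  edge (23,6)–(16,11): crosses AB
  edge (16,11)–(13,1): crosses AB
  → BLOCKED
Obstacle 2 [(1,9) (8,0) (10,5)]:
  edge (1,9)–(8,0): crosses AB
  edge (8,0)–(10,5): crosses AB
  edge (10,5)–(1,9): clear
  → BLOCKED
Obstacle 3 [(0,20) (4,13) (11,14) (10,24) (6,24)]:
  edge (0,20)–(4,13): clear
  edge (4,13)–(11,14): clear
  edge (11,14)–(10,24): clear
  edge (10,24)–(6,24): clear
  edge (6,24)–(0,20): clear
  midpoint (14,6) outside
  → clear
Obstacle 4 [(13,14) (22,15) (23,21) (20,22) (13,21)]:
  edge (13,14)–(22,15): clear
  edge (22,15)–(23,21): clear
  edge (23,21)–(20,22): clear
  edge (20,22)–(13,21): clear
  edge (13,21)–(13,14): clear
  midpoint (14,6) outside
  → clear

BLOCKED by obstacle 1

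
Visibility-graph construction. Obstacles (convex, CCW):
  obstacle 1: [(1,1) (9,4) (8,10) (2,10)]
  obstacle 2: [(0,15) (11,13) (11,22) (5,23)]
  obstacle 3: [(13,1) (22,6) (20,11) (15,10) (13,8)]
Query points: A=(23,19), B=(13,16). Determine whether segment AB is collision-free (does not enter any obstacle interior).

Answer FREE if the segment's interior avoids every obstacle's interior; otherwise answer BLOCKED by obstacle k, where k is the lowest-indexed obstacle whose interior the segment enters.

FREE

Obstacle 1 [(1,1) (9,4) (8,10) (2,10)]:
  edge (1,1)–(9,4): clear
  edge (9,4)–(8,10): clear
  edge (8,10)–(2,10): clear
  edge (2,10)–(1,1): clear
  midpoint (18,35/2) outside
  → clear
Obstacle 2 [(0,15) (11,13) (11,22) (5,23)]:
  edge (0,15)–(11,13): clear
  edge (11,13)–(11,22): clear
  edge (11,22)–(5,23): clear
  edge (5,23)–(0,15): clear
  midpoint (18,35/2) outside
  → clear
Obstacle 3 [(13,1) (22,6) (20,11) (15,10) (13,8)]:
  edge (13,1)–(22,6): clear
  edge (22,6)–(20,11): clear
  edge (20,11)–(15,10): clear
  edge (15,10)–(13,8): clear
  edge (13,8)–(13,1): clear
  midpoint (18,35/2) outside
  → clear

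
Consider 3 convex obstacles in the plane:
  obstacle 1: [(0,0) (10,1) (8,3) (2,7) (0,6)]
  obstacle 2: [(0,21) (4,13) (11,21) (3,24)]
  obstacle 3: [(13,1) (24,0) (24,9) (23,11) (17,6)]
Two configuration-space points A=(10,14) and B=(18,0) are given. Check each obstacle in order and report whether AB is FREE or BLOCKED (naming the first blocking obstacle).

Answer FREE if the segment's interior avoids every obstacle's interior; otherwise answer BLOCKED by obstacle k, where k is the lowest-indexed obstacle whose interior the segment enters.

BLOCKED by obstacle 3

Obstacle 1 [(0,0) (10,1) (8,3) (2,7) (0,6)]:
  edge (0,0)–(10,1): clear
  edge (10,1)–(8,3): clear
  edge (8,3)–(2,7): clear
  edge (2,7)–(0,6): clear
  edge (0,6)–(0,0): clear
  midpoint (14,7) outside
  → clear
Obstacle 2 [(0,21) (4,13) (11,21) (3,24)]:
  edge (0,21)–(4,13): clear
  edge (4,13)–(11,21): clear
  edge (11,21)–(3,24): clear
  edge (3,24)–(0,21): clear
  midpoint (14,7) outside
  → clear
Obstacle 3 [(13,1) (24,0) (24,9) (23,11) (17,6)]:
  edge (13,1)–(24,0): crosses AB
  edge (24,0)–(24,9): clear
  edge (24,9)–(23,11): clear
  edge (23,11)–(17,6): clear
  edge (17,6)–(13,1): crosses AB
  → BLOCKED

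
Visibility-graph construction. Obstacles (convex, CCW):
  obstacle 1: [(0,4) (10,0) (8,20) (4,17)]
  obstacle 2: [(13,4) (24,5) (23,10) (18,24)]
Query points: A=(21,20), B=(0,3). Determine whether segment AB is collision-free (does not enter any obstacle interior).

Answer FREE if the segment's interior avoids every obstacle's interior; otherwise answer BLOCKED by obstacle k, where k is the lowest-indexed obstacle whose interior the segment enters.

Obstacle 1 [(0,4) (10,0) (8,20) (4,17)]:
  edge (0,4)–(10,0): crosses AB
  edge (10,0)–(8,20): crosses AB
  edge (8,20)–(4,17): clear
  edge (4,17)–(0,4): clear
  → BLOCKED
Obstacle 2 [(13,4) (24,5) (23,10) (18,24)]:
  edge (13,4)–(24,5): clear
  edge (24,5)–(23,10): clear
  edge (23,10)–(18,24): crosses AB
  edge (18,24)–(13,4): crosses AB
  → BLOCKED

BLOCKED by obstacle 1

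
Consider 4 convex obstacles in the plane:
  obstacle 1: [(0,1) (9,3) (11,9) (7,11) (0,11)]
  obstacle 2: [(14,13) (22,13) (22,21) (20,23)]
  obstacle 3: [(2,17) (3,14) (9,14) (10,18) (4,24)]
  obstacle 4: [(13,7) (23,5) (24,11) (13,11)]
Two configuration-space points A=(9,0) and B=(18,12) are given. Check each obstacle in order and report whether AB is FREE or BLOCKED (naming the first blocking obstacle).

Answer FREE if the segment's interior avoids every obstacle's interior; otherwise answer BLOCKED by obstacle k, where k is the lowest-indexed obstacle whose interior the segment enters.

BLOCKED by obstacle 4

Obstacle 1 [(0,1) (9,3) (11,9) (7,11) (0,11)]:
  edge (0,1)–(9,3): clear
  edge (9,3)–(11,9): clear
  edge (11,9)–(7,11): clear
  edge (7,11)–(0,11): clear
  edge (0,11)–(0,1): clear
  midpoint (27/2,6) outside
  → clear
Obstacle 2 [(14,13) (22,13) (22,21) (20,23)]:
  edge (14,13)–(22,13): clear
  edge (22,13)–(22,21): clear
  edge (22,21)–(20,23): clear
  edge (20,23)–(14,13): clear
  midpoint (27/2,6) outside
  → clear
Obstacle 3 [(2,17) (3,14) (9,14) (10,18) (4,24)]:
  edge (2,17)–(3,14): clear
  edge (3,14)–(9,14): clear
  edge (9,14)–(10,18): clear
  edge (10,18)–(4,24): clear
  edge (4,24)–(2,17): clear
  midpoint (27/2,6) outside
  → clear
Obstacle 4 [(13,7) (23,5) (24,11) (13,11)]:
  edge (13,7)–(23,5): crosses AB
  edge (23,5)–(24,11): clear
  edge (24,11)–(13,11): crosses AB
  edge (13,11)–(13,7): clear
  → BLOCKED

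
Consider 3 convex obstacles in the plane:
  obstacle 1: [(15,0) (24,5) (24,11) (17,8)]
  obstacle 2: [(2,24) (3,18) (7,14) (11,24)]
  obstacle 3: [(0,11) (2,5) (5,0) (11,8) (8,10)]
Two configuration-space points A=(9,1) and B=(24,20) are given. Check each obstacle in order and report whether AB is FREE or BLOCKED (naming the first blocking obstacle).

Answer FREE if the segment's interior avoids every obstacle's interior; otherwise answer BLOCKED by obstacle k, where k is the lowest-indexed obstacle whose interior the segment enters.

FREE

Obstacle 1 [(15,0) (24,5) (24,11) (17,8)]:
  edge (15,0)–(24,5): clear
  edge (24,5)–(24,11): clear
  edge (24,11)–(17,8): clear
  edge (17,8)–(15,0): clear
  midpoint (33/2,21/2) outside
  → clear
Obstacle 2 [(2,24) (3,18) (7,14) (11,24)]:
  edge (2,24)–(3,18): clear
  edge (3,18)–(7,14): clear
  edge (7,14)–(11,24): clear
  edge (11,24)–(2,24): clear
  midpoint (33/2,21/2) outside
  → clear
Obstacle 3 [(0,11) (2,5) (5,0) (11,8) (8,10)]:
  edge (0,11)–(2,5): clear
  edge (2,5)–(5,0): clear
  edge (5,0)–(11,8): clear
  edge (11,8)–(8,10): clear
  edge (8,10)–(0,11): clear
  midpoint (33/2,21/2) outside
  → clear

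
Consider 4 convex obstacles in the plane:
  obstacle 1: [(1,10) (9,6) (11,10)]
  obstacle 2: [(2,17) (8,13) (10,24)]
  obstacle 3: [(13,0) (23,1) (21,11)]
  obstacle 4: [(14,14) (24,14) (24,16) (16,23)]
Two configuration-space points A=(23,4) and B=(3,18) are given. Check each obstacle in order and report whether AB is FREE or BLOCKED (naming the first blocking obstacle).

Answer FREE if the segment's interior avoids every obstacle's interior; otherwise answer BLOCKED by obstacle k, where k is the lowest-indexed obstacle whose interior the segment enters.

BLOCKED by obstacle 2

Obstacle 1 [(1,10) (9,6) (11,10)]:
  edge (1,10)–(9,6): clear
  edge (9,6)–(11,10): clear
  edge (11,10)–(1,10): clear
  midpoint (13,11) outside
  → clear
Obstacle 2 [(2,17) (8,13) (10,24)]:
  edge (2,17)–(8,13): clear
  edge (8,13)–(10,24): crosses AB
  edge (10,24)–(2,17): crosses AB
  → BLOCKED
Obstacle 3 [(13,0) (23,1) (21,11)]:
  edge (13,0)–(23,1): clear
  edge (23,1)–(21,11): crosses AB
  edge (21,11)–(13,0): crosses AB
  → BLOCKED
Obstacle 4 [(14,14) (24,14) (24,16) (16,23)]:
  edge (14,14)–(24,14): clear
  edge (24,14)–(24,16): clear
  edge (24,16)–(16,23): clear
  edge (16,23)–(14,14): clear
  midpoint (13,11) outside
  → clear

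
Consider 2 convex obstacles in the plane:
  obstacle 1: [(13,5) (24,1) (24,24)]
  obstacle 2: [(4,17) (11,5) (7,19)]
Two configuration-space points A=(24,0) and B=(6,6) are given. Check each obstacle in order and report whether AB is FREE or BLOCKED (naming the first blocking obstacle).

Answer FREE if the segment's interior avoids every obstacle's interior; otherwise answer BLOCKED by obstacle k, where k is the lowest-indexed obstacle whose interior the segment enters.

Obstacle 1 [(13,5) (24,1) (24,24)]:
  edge (13,5)–(24,1): clear
  edge (24,1)–(24,24): clear
  edge (24,24)–(13,5): clear
  midpoint (15,3) outside
  → clear
Obstacle 2 [(4,17) (11,5) (7,19)]:
  edge (4,17)–(11,5): clear
  edge (11,5)–(7,19): clear
  edge (7,19)–(4,17): clear
  midpoint (15,3) outside
  → clear

FREE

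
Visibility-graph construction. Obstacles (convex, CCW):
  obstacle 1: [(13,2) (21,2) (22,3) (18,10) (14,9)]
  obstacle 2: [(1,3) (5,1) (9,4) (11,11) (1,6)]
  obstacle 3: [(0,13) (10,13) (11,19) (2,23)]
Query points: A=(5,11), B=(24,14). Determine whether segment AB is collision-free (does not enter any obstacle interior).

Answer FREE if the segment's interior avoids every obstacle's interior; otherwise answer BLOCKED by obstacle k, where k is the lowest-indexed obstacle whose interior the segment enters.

Obstacle 1 [(13,2) (21,2) (22,3) (18,10) (14,9)]:
  edge (13,2)–(21,2): clear
  edge (21,2)–(22,3): clear
  edge (22,3)–(18,10): clear
  edge (18,10)–(14,9): clear
  edge (14,9)–(13,2): clear
  midpoint (29/2,25/2) outside
  → clear
Obstacle 2 [(1,3) (5,1) (9,4) (11,11) (1,6)]:
  edge (1,3)–(5,1): clear
  edge (5,1)–(9,4): clear
  edge (9,4)–(11,11): clear
  edge (11,11)–(1,6): clear
  edge (1,6)–(1,3): clear
  midpoint (29/2,25/2) outside
  → clear
Obstacle 3 [(0,13) (10,13) (11,19) (2,23)]:
  edge (0,13)–(10,13): clear
  edge (10,13)–(11,19): clear
  edge (11,19)–(2,23): clear
  edge (2,23)–(0,13): clear
  midpoint (29/2,25/2) outside
  → clear

FREE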